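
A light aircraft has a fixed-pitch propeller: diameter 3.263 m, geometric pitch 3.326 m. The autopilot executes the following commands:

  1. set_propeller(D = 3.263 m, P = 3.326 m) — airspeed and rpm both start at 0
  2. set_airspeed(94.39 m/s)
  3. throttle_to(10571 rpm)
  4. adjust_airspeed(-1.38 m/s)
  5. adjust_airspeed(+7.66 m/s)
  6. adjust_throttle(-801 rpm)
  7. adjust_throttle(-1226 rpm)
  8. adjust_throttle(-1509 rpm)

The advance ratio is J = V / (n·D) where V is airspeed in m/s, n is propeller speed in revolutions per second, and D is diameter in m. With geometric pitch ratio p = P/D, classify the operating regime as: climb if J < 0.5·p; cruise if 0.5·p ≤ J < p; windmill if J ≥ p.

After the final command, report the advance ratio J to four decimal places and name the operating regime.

set_propeller: D = 3.263 m, P = 3.326 m (p = P/D = 1.019307); state ← (V=0, rpm=0)
set_airspeed(94.39): V ← 94.39 m/s
throttle_to(10571): rpm ← 10571
adjust_airspeed(-1.38): V ← 94.39 -1.38 = 93.01 m/s
adjust_airspeed(+7.66): V ← 93.01 +7.66 = 100.67 m/s
adjust_throttle(-801): rpm ← 10571 -801 = 9770
adjust_throttle(-1226): rpm ← 9770 -1226 = 8544
adjust_throttle(-1509): rpm ← 8544 -1509 = 7035
final state: V = 100.67 m/s, rpm = 7035 → n = rpm/60 = 117.250000 rev/s
J = V / (n·D) = 100.67 / (117.250000 × 3.263) = 0.263130
regime bands: climb J<0.5097 | cruise [0.5097, 1.0193) | windmill J≥1.0193
J = 0.2631 → climb

J = 0.2631, regime = climb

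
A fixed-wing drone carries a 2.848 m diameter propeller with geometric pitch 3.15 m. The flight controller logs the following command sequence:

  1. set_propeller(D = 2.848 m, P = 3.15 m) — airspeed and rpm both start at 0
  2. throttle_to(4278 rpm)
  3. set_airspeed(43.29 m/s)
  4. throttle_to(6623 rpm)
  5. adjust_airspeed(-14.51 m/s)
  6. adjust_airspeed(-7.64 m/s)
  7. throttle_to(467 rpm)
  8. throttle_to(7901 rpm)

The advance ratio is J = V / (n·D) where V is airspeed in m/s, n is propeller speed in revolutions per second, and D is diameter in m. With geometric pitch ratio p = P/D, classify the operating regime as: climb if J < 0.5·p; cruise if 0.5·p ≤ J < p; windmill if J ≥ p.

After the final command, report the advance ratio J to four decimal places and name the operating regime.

set_propeller: D = 2.848 m, P = 3.15 m (p = P/D = 1.106039); state ← (V=0, rpm=0)
throttle_to(4278): rpm ← 4278
set_airspeed(43.29): V ← 43.29 m/s
throttle_to(6623): rpm ← 6623
adjust_airspeed(-14.51): V ← 43.29 -14.51 = 28.78 m/s
adjust_airspeed(-7.64): V ← 28.78 -7.64 = 21.14 m/s
throttle_to(467): rpm ← 467
throttle_to(7901): rpm ← 7901
final state: V = 21.14 m/s, rpm = 7901 → n = rpm/60 = 131.683333 rev/s
J = V / (n·D) = 21.14 / (131.683333 × 2.848) = 0.056368
regime bands: climb J<0.5530 | cruise [0.5530, 1.1060) | windmill J≥1.1060
J = 0.0564 → climb

J = 0.0564, regime = climb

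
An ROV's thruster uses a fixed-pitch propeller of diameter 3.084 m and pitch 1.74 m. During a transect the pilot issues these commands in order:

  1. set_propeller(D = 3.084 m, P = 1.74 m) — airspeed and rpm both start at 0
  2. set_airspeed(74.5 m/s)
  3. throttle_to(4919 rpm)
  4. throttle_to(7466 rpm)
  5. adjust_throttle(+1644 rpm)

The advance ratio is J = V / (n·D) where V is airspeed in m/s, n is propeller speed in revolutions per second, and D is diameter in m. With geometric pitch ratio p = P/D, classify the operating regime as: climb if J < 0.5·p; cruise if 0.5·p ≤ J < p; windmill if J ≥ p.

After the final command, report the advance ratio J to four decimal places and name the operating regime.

set_propeller: D = 3.084 m, P = 1.74 m (p = P/D = 0.564202); state ← (V=0, rpm=0)
set_airspeed(74.5): V ← 74.5 m/s
throttle_to(4919): rpm ← 4919
throttle_to(7466): rpm ← 7466
adjust_throttle(+1644): rpm ← 7466 +1644 = 9110
final state: V = 74.5 m/s, rpm = 9110 → n = rpm/60 = 151.833333 rev/s
J = V / (n·D) = 74.5 / (151.833333 × 3.084) = 0.159102
regime bands: climb J<0.2821 | cruise [0.2821, 0.5642) | windmill J≥0.5642
J = 0.1591 → climb

J = 0.1591, regime = climb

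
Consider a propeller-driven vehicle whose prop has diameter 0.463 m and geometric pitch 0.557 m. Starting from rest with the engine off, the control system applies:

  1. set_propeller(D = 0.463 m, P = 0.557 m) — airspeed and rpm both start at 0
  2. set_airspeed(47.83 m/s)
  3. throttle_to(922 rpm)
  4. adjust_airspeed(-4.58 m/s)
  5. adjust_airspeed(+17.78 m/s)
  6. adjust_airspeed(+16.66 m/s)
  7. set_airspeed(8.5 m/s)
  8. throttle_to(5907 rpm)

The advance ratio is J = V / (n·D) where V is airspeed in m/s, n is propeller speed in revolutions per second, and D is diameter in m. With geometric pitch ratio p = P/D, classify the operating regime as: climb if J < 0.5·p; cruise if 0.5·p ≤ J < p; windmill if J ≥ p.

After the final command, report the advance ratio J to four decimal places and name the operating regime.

set_propeller: D = 0.463 m, P = 0.557 m (p = P/D = 1.203024); state ← (V=0, rpm=0)
set_airspeed(47.83): V ← 47.83 m/s
throttle_to(922): rpm ← 922
adjust_airspeed(-4.58): V ← 47.83 -4.58 = 43.25 m/s
adjust_airspeed(+17.78): V ← 43.25 +17.78 = 61.03 m/s
adjust_airspeed(+16.66): V ← 61.03 +16.66 = 77.69 m/s
set_airspeed(8.5): V ← 8.5 m/s
throttle_to(5907): rpm ← 5907
final state: V = 8.5 m/s, rpm = 5907 → n = rpm/60 = 98.450000 rev/s
J = V / (n·D) = 8.5 / (98.450000 × 0.463) = 0.186476
regime bands: climb J<0.6015 | cruise [0.6015, 1.2030) | windmill J≥1.2030
J = 0.1865 → climb

J = 0.1865, regime = climb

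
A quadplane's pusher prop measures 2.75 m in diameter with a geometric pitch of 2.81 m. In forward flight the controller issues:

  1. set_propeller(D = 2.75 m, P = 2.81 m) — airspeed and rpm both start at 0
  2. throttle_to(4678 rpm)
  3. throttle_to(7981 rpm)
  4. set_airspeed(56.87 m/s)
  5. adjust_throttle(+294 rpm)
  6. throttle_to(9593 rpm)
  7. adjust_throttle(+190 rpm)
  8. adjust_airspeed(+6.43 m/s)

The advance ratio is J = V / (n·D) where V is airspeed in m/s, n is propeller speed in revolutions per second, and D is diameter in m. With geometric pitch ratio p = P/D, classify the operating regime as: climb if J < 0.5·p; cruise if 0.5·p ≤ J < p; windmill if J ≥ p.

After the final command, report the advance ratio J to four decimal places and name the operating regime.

J = 0.1412, regime = climb

set_propeller: D = 2.75 m, P = 2.81 m (p = P/D = 1.021818); state ← (V=0, rpm=0)
throttle_to(4678): rpm ← 4678
throttle_to(7981): rpm ← 7981
set_airspeed(56.87): V ← 56.87 m/s
adjust_throttle(+294): rpm ← 7981 +294 = 8275
throttle_to(9593): rpm ← 9593
adjust_throttle(+190): rpm ← 9593 +190 = 9783
adjust_airspeed(+6.43): V ← 56.87 +6.43 = 63.3 m/s
final state: V = 63.3 m/s, rpm = 9783 → n = rpm/60 = 163.050000 rev/s
J = V / (n·D) = 63.3 / (163.050000 × 2.75) = 0.141173
regime bands: climb J<0.5109 | cruise [0.5109, 1.0218) | windmill J≥1.0218
J = 0.1412 → climb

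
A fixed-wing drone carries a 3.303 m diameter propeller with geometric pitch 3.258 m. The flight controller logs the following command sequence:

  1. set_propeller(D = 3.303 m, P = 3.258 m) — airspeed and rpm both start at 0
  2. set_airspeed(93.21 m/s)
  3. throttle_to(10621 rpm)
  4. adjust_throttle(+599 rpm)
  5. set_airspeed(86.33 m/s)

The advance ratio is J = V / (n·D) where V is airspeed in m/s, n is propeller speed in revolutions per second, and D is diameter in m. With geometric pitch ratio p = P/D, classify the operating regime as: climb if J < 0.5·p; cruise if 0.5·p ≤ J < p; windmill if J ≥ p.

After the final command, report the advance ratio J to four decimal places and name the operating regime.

J = 0.1398, regime = climb

set_propeller: D = 3.303 m, P = 3.258 m (p = P/D = 0.986376); state ← (V=0, rpm=0)
set_airspeed(93.21): V ← 93.21 m/s
throttle_to(10621): rpm ← 10621
adjust_throttle(+599): rpm ← 10621 +599 = 11220
set_airspeed(86.33): V ← 86.33 m/s
final state: V = 86.33 m/s, rpm = 11220 → n = rpm/60 = 187.000000 rev/s
J = V / (n·D) = 86.33 / (187.000000 × 3.303) = 0.139769
regime bands: climb J<0.4932 | cruise [0.4932, 0.9864) | windmill J≥0.9864
J = 0.1398 → climb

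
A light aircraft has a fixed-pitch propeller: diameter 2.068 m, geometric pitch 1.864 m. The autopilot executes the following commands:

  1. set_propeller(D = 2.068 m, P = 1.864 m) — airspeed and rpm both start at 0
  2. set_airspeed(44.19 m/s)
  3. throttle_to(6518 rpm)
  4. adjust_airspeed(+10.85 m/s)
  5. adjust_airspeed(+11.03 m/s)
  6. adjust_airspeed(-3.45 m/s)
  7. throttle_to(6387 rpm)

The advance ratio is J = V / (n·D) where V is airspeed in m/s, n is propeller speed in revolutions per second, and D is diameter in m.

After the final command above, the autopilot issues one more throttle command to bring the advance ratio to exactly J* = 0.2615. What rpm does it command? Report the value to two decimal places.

set_propeller: D = 2.068 m, P = 1.864 m (p = P/D = 0.901354); state ← (V=0, rpm=0)
set_airspeed(44.19): V ← 44.19 m/s
throttle_to(6518): rpm ← 6518
adjust_airspeed(+10.85): V ← 44.19 +10.85 = 55.04 m/s
adjust_airspeed(+11.03): V ← 55.04 +11.03 = 66.07 m/s
adjust_airspeed(-3.45): V ← 66.07 -3.45 = 62.62 m/s
throttle_to(6387): rpm ← 6387
final state: V = 62.62 m/s, rpm = 6387 → n = rpm/60 = 106.450000 rev/s
target J* = 0.2615; solve J* = V/(n·D) for n: n = V/(J*·D) = 62.62/(0.2615 × 2.068) = 115.795274 rev/s
rpm = 60·n = 6947.716455

rpm = 6947.72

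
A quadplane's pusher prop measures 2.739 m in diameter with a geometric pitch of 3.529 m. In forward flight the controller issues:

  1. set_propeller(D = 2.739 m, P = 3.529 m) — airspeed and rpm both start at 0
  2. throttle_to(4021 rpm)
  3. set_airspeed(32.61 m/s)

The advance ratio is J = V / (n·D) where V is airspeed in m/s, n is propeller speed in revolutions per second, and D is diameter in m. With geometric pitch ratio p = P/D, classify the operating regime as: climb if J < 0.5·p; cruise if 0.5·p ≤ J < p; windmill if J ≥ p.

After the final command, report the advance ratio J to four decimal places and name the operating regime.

J = 0.1777, regime = climb

set_propeller: D = 2.739 m, P = 3.529 m (p = P/D = 1.288426); state ← (V=0, rpm=0)
throttle_to(4021): rpm ← 4021
set_airspeed(32.61): V ← 32.61 m/s
final state: V = 32.61 m/s, rpm = 4021 → n = rpm/60 = 67.016667 rev/s
J = V / (n·D) = 32.61 / (67.016667 × 2.739) = 0.177654
regime bands: climb J<0.6442 | cruise [0.6442, 1.2884) | windmill J≥1.2884
J = 0.1777 → climb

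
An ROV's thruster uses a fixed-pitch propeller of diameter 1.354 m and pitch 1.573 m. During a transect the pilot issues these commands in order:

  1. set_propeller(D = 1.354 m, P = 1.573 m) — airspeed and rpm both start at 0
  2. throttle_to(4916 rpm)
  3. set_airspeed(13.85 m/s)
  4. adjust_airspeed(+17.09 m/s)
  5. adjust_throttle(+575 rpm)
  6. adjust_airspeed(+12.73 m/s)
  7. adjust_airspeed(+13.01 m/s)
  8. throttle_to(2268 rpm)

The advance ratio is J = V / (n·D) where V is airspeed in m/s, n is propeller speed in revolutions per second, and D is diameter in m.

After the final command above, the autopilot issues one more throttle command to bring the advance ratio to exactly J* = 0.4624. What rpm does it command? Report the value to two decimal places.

rpm = 5431.81

set_propeller: D = 1.354 m, P = 1.573 m (p = P/D = 1.161743); state ← (V=0, rpm=0)
throttle_to(4916): rpm ← 4916
set_airspeed(13.85): V ← 13.85 m/s
adjust_airspeed(+17.09): V ← 13.85 +17.09 = 30.94 m/s
adjust_throttle(+575): rpm ← 4916 +575 = 5491
adjust_airspeed(+12.73): V ← 30.94 +12.73 = 43.67 m/s
adjust_airspeed(+13.01): V ← 43.67 +13.01 = 56.68 m/s
throttle_to(2268): rpm ← 2268
final state: V = 56.68 m/s, rpm = 2268 → n = rpm/60 = 37.800000 rev/s
target J* = 0.4624; solve J* = V/(n·D) for n: n = V/(J*·D) = 56.68/(0.4624 × 1.354) = 90.530173 rev/s
rpm = 60·n = 5431.810399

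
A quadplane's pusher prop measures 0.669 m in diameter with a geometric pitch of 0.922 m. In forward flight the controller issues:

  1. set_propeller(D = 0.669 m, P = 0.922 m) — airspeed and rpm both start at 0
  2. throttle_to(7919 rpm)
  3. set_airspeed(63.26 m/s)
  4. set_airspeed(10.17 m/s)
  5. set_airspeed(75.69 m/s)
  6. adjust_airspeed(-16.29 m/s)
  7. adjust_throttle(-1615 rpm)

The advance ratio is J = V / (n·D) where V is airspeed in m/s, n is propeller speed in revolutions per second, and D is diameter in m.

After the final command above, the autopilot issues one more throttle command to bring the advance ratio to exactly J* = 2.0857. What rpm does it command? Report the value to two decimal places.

rpm = 2554.23

set_propeller: D = 0.669 m, P = 0.922 m (p = P/D = 1.378176); state ← (V=0, rpm=0)
throttle_to(7919): rpm ← 7919
set_airspeed(63.26): V ← 63.26 m/s
set_airspeed(10.17): V ← 10.17 m/s
set_airspeed(75.69): V ← 75.69 m/s
adjust_airspeed(-16.29): V ← 75.69 -16.29 = 59.4 m/s
adjust_throttle(-1615): rpm ← 7919 -1615 = 6304
final state: V = 59.4 m/s, rpm = 6304 → n = rpm/60 = 105.066667 rev/s
target J* = 2.0857; solve J* = V/(n·D) for n: n = V/(J*·D) = 59.4/(2.0857 × 0.669) = 42.570474 rev/s
rpm = 60·n = 2554.228441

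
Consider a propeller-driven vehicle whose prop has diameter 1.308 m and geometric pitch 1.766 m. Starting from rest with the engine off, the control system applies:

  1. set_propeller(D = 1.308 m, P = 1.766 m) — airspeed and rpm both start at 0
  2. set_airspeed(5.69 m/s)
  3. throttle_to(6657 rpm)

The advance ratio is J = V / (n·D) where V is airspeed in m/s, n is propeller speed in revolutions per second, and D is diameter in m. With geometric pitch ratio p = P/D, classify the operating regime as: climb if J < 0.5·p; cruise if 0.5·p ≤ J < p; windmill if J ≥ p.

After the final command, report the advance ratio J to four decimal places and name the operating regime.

set_propeller: D = 1.308 m, P = 1.766 m (p = P/D = 1.350153); state ← (V=0, rpm=0)
set_airspeed(5.69): V ← 5.69 m/s
throttle_to(6657): rpm ← 6657
final state: V = 5.69 m/s, rpm = 6657 → n = rpm/60 = 110.950000 rev/s
J = V / (n·D) = 5.69 / (110.950000 × 1.308) = 0.039208
regime bands: climb J<0.6751 | cruise [0.6751, 1.3502) | windmill J≥1.3502
J = 0.0392 → climb

J = 0.0392, regime = climb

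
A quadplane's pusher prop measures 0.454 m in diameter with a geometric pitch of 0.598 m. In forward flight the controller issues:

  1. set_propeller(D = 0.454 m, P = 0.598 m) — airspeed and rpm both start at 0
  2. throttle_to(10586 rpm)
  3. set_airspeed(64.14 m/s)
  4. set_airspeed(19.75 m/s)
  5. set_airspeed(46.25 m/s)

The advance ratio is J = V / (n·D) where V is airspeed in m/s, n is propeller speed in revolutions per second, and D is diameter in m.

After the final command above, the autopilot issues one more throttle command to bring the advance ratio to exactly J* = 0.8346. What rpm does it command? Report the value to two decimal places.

rpm = 7323.67

set_propeller: D = 0.454 m, P = 0.598 m (p = P/D = 1.317181); state ← (V=0, rpm=0)
throttle_to(10586): rpm ← 10586
set_airspeed(64.14): V ← 64.14 m/s
set_airspeed(19.75): V ← 19.75 m/s
set_airspeed(46.25): V ← 46.25 m/s
final state: V = 46.25 m/s, rpm = 10586 → n = rpm/60 = 176.433333 rev/s
target J* = 0.8346; solve J* = V/(n·D) for n: n = V/(J*·D) = 46.25/(0.8346 × 0.454) = 122.061163 rev/s
rpm = 60·n = 7323.669784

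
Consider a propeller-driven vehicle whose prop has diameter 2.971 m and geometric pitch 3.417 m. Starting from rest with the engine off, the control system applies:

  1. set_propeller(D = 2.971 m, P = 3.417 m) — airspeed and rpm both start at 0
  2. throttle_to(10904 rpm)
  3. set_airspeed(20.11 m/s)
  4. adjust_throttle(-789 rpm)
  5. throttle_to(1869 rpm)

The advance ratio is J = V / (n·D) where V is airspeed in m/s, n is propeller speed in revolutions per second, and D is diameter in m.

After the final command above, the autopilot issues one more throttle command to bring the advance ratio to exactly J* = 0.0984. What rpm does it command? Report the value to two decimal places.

set_propeller: D = 2.971 m, P = 3.417 m (p = P/D = 1.150118); state ← (V=0, rpm=0)
throttle_to(10904): rpm ← 10904
set_airspeed(20.11): V ← 20.11 m/s
adjust_throttle(-789): rpm ← 10904 -789 = 10115
throttle_to(1869): rpm ← 1869
final state: V = 20.11 m/s, rpm = 1869 → n = rpm/60 = 31.150000 rev/s
target J* = 0.0984; solve J* = V/(n·D) for n: n = V/(J*·D) = 20.11/(0.0984 × 2.971) = 68.788259 rev/s
rpm = 60·n = 4127.295564

rpm = 4127.30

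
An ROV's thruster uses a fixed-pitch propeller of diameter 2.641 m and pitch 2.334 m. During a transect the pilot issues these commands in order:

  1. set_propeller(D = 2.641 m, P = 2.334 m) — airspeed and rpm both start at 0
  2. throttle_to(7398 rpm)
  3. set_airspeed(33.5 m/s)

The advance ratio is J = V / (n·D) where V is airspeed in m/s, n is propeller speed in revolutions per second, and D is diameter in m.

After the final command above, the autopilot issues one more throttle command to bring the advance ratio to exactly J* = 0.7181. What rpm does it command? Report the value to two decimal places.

rpm = 1059.85

set_propeller: D = 2.641 m, P = 2.334 m (p = P/D = 0.883756); state ← (V=0, rpm=0)
throttle_to(7398): rpm ← 7398
set_airspeed(33.5): V ← 33.5 m/s
final state: V = 33.5 m/s, rpm = 7398 → n = rpm/60 = 123.300000 rev/s
target J* = 0.7181; solve J* = V/(n·D) for n: n = V/(J*·D) = 33.5/(0.7181 × 2.641) = 17.664099 rev/s
rpm = 60·n = 1059.845913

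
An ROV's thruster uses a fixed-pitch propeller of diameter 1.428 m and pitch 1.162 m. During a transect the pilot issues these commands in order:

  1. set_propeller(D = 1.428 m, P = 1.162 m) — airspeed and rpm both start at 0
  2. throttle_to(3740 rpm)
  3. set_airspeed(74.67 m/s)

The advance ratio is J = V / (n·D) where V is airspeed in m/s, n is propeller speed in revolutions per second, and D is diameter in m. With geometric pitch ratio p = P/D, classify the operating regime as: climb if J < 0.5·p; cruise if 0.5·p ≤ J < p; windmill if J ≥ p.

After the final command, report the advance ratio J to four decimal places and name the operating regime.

set_propeller: D = 1.428 m, P = 1.162 m (p = P/D = 0.813725); state ← (V=0, rpm=0)
throttle_to(3740): rpm ← 3740
set_airspeed(74.67): V ← 74.67 m/s
final state: V = 74.67 m/s, rpm = 3740 → n = rpm/60 = 62.333333 rev/s
J = V / (n·D) = 74.67 / (62.333333 × 1.428) = 0.838876
regime bands: climb J<0.4069 | cruise [0.4069, 0.8137) | windmill J≥0.8137
J = 0.8389 → windmill

J = 0.8389, regime = windmill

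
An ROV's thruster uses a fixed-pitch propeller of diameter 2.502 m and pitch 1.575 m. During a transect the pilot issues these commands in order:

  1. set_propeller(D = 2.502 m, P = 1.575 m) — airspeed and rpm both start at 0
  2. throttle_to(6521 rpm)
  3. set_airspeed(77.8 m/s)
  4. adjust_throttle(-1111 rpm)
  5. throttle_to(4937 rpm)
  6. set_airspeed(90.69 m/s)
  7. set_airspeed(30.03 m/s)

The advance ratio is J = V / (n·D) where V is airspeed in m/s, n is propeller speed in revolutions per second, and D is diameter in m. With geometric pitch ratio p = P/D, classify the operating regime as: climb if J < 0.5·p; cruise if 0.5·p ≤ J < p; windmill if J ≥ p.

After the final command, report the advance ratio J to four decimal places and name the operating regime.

set_propeller: D = 2.502 m, P = 1.575 m (p = P/D = 0.629496); state ← (V=0, rpm=0)
throttle_to(6521): rpm ← 6521
set_airspeed(77.8): V ← 77.8 m/s
adjust_throttle(-1111): rpm ← 6521 -1111 = 5410
throttle_to(4937): rpm ← 4937
set_airspeed(90.69): V ← 90.69 m/s
set_airspeed(30.03): V ← 30.03 m/s
final state: V = 30.03 m/s, rpm = 4937 → n = rpm/60 = 82.283333 rev/s
J = V / (n·D) = 30.03 / (82.283333 × 2.502) = 0.145867
regime bands: climb J<0.3147 | cruise [0.3147, 0.6295) | windmill J≥0.6295
J = 0.1459 → climb

J = 0.1459, regime = climb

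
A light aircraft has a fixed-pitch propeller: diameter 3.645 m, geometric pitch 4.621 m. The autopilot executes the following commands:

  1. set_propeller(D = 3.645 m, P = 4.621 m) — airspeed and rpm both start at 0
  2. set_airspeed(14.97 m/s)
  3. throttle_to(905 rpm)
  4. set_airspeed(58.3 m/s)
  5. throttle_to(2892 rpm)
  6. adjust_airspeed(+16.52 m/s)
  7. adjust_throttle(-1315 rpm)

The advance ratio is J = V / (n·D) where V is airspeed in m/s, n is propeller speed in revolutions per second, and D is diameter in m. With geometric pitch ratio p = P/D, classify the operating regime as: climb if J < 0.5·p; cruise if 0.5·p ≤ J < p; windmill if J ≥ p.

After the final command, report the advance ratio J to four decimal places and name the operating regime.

set_propeller: D = 3.645 m, P = 4.621 m (p = P/D = 1.267764); state ← (V=0, rpm=0)
set_airspeed(14.97): V ← 14.97 m/s
throttle_to(905): rpm ← 905
set_airspeed(58.3): V ← 58.3 m/s
throttle_to(2892): rpm ← 2892
adjust_airspeed(+16.52): V ← 58.3 +16.52 = 74.82 m/s
adjust_throttle(-1315): rpm ← 2892 -1315 = 1577
final state: V = 74.82 m/s, rpm = 1577 → n = rpm/60 = 26.283333 rev/s
J = V / (n·D) = 74.82 / (26.283333 × 3.645) = 0.780980
regime bands: climb J<0.6339 | cruise [0.6339, 1.2678) | windmill J≥1.2678
J = 0.7810 → cruise

J = 0.7810, regime = cruise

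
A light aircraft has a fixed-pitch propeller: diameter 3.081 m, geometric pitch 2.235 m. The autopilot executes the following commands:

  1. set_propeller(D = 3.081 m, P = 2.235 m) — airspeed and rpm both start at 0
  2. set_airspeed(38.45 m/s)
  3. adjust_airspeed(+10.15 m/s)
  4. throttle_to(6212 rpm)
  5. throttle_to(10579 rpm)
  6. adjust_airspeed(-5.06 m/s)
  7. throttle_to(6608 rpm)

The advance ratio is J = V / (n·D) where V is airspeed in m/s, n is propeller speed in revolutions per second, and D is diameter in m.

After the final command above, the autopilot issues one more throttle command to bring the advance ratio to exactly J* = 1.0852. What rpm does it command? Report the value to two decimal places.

rpm = 781.34

set_propeller: D = 3.081 m, P = 2.235 m (p = P/D = 0.725414); state ← (V=0, rpm=0)
set_airspeed(38.45): V ← 38.45 m/s
adjust_airspeed(+10.15): V ← 38.45 +10.15 = 48.6 m/s
throttle_to(6212): rpm ← 6212
throttle_to(10579): rpm ← 10579
adjust_airspeed(-5.06): V ← 48.6 -5.06 = 43.54 m/s
throttle_to(6608): rpm ← 6608
final state: V = 43.54 m/s, rpm = 6608 → n = rpm/60 = 110.133333 rev/s
target J* = 1.0852; solve J* = V/(n·D) for n: n = V/(J*·D) = 43.54/(1.0852 × 3.081) = 13.022277 rev/s
rpm = 60·n = 781.336642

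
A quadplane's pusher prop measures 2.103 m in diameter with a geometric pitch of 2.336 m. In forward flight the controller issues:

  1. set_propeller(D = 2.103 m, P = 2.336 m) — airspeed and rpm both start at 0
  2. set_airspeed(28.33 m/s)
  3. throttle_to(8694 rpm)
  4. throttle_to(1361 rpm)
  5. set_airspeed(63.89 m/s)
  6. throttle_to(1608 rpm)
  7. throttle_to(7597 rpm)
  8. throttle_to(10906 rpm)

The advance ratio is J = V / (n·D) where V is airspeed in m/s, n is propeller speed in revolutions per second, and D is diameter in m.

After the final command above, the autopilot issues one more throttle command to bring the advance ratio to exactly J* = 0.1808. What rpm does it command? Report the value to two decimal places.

rpm = 10081.99

set_propeller: D = 2.103 m, P = 2.336 m (p = P/D = 1.110794); state ← (V=0, rpm=0)
set_airspeed(28.33): V ← 28.33 m/s
throttle_to(8694): rpm ← 8694
throttle_to(1361): rpm ← 1361
set_airspeed(63.89): V ← 63.89 m/s
throttle_to(1608): rpm ← 1608
throttle_to(7597): rpm ← 7597
throttle_to(10906): rpm ← 10906
final state: V = 63.89 m/s, rpm = 10906 → n = rpm/60 = 181.766667 rev/s
target J* = 0.1808; solve J* = V/(n·D) for n: n = V/(J*·D) = 63.89/(0.1808 × 2.103) = 168.033235 rev/s
rpm = 60·n = 10081.994117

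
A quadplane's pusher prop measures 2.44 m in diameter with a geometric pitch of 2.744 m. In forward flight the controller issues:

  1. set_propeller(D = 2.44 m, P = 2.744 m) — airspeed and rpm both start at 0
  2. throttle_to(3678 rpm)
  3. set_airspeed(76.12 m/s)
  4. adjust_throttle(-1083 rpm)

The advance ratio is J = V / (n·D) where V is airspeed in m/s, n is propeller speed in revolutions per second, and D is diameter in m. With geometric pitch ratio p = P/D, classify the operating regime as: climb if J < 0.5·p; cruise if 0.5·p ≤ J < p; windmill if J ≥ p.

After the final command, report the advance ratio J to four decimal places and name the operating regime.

set_propeller: D = 2.44 m, P = 2.744 m (p = P/D = 1.124590); state ← (V=0, rpm=0)
throttle_to(3678): rpm ← 3678
set_airspeed(76.12): V ← 76.12 m/s
adjust_throttle(-1083): rpm ← 3678 -1083 = 2595
final state: V = 76.12 m/s, rpm = 2595 → n = rpm/60 = 43.250000 rev/s
J = V / (n·D) = 76.12 / (43.250000 × 2.44) = 0.721311
regime bands: climb J<0.5623 | cruise [0.5623, 1.1246) | windmill J≥1.1246
J = 0.7213 → cruise

J = 0.7213, regime = cruise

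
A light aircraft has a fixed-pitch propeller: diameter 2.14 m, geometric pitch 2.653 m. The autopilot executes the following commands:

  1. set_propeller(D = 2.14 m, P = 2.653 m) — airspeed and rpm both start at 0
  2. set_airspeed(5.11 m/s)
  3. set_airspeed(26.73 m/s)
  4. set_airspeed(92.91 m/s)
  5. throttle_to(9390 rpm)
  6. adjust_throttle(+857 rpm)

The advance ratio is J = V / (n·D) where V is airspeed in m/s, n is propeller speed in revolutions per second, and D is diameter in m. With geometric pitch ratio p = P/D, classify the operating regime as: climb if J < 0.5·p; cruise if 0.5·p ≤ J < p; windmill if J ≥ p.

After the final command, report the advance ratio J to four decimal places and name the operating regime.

set_propeller: D = 2.14 m, P = 2.653 m (p = P/D = 1.239720); state ← (V=0, rpm=0)
set_airspeed(5.11): V ← 5.11 m/s
set_airspeed(26.73): V ← 26.73 m/s
set_airspeed(92.91): V ← 92.91 m/s
throttle_to(9390): rpm ← 9390
adjust_throttle(+857): rpm ← 9390 +857 = 10247
final state: V = 92.91 m/s, rpm = 10247 → n = rpm/60 = 170.783333 rev/s
J = V / (n·D) = 92.91 / (170.783333 × 2.14) = 0.254216
regime bands: climb J<0.6199 | cruise [0.6199, 1.2397) | windmill J≥1.2397
J = 0.2542 → climb

J = 0.2542, regime = climb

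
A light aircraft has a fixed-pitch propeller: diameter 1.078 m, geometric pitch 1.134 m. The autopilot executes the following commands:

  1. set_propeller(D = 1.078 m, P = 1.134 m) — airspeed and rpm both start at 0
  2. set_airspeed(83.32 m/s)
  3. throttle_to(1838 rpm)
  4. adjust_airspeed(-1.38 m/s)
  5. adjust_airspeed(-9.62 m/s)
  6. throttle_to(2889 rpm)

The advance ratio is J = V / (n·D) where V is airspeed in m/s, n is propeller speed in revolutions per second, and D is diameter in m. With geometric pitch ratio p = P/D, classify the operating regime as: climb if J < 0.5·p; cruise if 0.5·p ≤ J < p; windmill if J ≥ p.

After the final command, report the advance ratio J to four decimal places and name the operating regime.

J = 1.3933, regime = windmill

set_propeller: D = 1.078 m, P = 1.134 m (p = P/D = 1.051948); state ← (V=0, rpm=0)
set_airspeed(83.32): V ← 83.32 m/s
throttle_to(1838): rpm ← 1838
adjust_airspeed(-1.38): V ← 83.32 -1.38 = 81.94 m/s
adjust_airspeed(-9.62): V ← 81.94 -9.62 = 72.32 m/s
throttle_to(2889): rpm ← 2889
final state: V = 72.32 m/s, rpm = 2889 → n = rpm/60 = 48.150000 rev/s
J = V / (n·D) = 72.32 / (48.150000 × 1.078) = 1.393296
regime bands: climb J<0.5260 | cruise [0.5260, 1.0519) | windmill J≥1.0519
J = 1.3933 → windmill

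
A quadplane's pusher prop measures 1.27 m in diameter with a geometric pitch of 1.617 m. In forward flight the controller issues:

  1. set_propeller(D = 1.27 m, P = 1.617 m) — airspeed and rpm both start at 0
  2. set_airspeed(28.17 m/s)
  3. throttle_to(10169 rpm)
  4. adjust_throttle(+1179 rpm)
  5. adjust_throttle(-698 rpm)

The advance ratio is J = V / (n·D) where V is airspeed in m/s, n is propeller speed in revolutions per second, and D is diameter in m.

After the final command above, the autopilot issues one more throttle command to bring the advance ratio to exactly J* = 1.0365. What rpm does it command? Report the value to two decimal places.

rpm = 1284.00

set_propeller: D = 1.27 m, P = 1.617 m (p = P/D = 1.273228); state ← (V=0, rpm=0)
set_airspeed(28.17): V ← 28.17 m/s
throttle_to(10169): rpm ← 10169
adjust_throttle(+1179): rpm ← 10169 +1179 = 11348
adjust_throttle(-698): rpm ← 11348 -698 = 10650
final state: V = 28.17 m/s, rpm = 10650 → n = rpm/60 = 177.500000 rev/s
target J* = 1.0365; solve J* = V/(n·D) for n: n = V/(J*·D) = 28.17/(1.0365 × 1.27) = 21.400002 rev/s
rpm = 60·n = 1284.000137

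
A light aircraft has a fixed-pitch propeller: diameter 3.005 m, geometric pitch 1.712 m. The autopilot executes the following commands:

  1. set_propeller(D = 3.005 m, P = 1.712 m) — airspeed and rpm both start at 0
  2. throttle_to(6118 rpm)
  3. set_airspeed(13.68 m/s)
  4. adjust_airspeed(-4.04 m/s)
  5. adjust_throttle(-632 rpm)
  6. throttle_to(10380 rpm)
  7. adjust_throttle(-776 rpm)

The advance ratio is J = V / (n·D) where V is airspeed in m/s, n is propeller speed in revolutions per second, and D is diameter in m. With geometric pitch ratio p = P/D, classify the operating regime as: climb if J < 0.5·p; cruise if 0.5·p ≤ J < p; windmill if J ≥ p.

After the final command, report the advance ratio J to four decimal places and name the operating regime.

J = 0.0200, regime = climb

set_propeller: D = 3.005 m, P = 1.712 m (p = P/D = 0.569717); state ← (V=0, rpm=0)
throttle_to(6118): rpm ← 6118
set_airspeed(13.68): V ← 13.68 m/s
adjust_airspeed(-4.04): V ← 13.68 -4.04 = 9.64 m/s
adjust_throttle(-632): rpm ← 6118 -632 = 5486
throttle_to(10380): rpm ← 10380
adjust_throttle(-776): rpm ← 10380 -776 = 9604
final state: V = 9.64 m/s, rpm = 9604 → n = rpm/60 = 160.066667 rev/s
J = V / (n·D) = 9.64 / (160.066667 × 3.005) = 0.020042
regime bands: climb J<0.2849 | cruise [0.2849, 0.5697) | windmill J≥0.5697
J = 0.0200 → climb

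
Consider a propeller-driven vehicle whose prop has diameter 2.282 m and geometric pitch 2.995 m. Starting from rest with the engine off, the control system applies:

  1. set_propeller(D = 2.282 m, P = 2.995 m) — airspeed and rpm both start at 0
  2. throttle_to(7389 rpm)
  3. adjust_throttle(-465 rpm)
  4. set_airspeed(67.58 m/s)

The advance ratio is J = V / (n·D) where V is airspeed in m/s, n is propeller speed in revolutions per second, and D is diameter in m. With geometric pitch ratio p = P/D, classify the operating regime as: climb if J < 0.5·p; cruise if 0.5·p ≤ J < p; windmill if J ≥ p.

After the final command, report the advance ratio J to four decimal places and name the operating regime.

J = 0.2566, regime = climb

set_propeller: D = 2.282 m, P = 2.995 m (p = P/D = 1.312445); state ← (V=0, rpm=0)
throttle_to(7389): rpm ← 7389
adjust_throttle(-465): rpm ← 7389 -465 = 6924
set_airspeed(67.58): V ← 67.58 m/s
final state: V = 67.58 m/s, rpm = 6924 → n = rpm/60 = 115.400000 rev/s
J = V / (n·D) = 67.58 / (115.400000 × 2.282) = 0.256624
regime bands: climb J<0.6562 | cruise [0.6562, 1.3124) | windmill J≥1.3124
J = 0.2566 → climb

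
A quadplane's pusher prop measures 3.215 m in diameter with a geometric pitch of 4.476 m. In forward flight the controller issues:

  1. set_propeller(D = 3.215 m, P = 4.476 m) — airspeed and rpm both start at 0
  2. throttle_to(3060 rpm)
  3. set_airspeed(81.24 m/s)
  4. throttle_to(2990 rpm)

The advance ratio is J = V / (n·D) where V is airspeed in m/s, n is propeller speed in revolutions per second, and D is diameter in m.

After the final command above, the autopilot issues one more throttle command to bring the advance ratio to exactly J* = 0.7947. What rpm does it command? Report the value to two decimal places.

rpm = 1907.82

set_propeller: D = 3.215 m, P = 4.476 m (p = P/D = 1.392224); state ← (V=0, rpm=0)
throttle_to(3060): rpm ← 3060
set_airspeed(81.24): V ← 81.24 m/s
throttle_to(2990): rpm ← 2990
final state: V = 81.24 m/s, rpm = 2990 → n = rpm/60 = 49.833333 rev/s
target J* = 0.7947; solve J* = V/(n·D) for n: n = V/(J*·D) = 81.24/(0.7947 × 3.215) = 31.796969 rev/s
rpm = 60·n = 1907.818144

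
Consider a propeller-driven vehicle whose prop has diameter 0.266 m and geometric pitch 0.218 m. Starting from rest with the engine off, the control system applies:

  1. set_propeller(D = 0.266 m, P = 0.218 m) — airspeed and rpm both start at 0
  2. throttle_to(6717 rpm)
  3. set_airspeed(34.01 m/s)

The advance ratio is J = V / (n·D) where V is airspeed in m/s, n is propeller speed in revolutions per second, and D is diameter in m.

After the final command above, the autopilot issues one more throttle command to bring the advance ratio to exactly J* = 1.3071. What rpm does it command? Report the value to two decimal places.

rpm = 5869.04

set_propeller: D = 0.266 m, P = 0.218 m (p = P/D = 0.819549); state ← (V=0, rpm=0)
throttle_to(6717): rpm ← 6717
set_airspeed(34.01): V ← 34.01 m/s
final state: V = 34.01 m/s, rpm = 6717 → n = rpm/60 = 111.950000 rev/s
target J* = 1.3071; solve J* = V/(n·D) for n: n = V/(J*·D) = 34.01/(1.3071 × 0.266) = 97.817415 rev/s
rpm = 60·n = 5869.044887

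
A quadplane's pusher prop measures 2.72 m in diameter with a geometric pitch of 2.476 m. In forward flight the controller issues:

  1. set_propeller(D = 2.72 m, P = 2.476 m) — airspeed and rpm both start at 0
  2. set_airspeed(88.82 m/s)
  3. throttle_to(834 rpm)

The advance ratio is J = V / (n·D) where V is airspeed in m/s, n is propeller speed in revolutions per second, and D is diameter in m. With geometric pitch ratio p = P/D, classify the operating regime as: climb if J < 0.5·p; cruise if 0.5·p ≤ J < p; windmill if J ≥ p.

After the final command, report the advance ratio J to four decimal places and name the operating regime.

set_propeller: D = 2.72 m, P = 2.476 m (p = P/D = 0.910294); state ← (V=0, rpm=0)
set_airspeed(88.82): V ← 88.82 m/s
throttle_to(834): rpm ← 834
final state: V = 88.82 m/s, rpm = 834 → n = rpm/60 = 13.900000 rev/s
J = V / (n·D) = 88.82 / (13.900000 × 2.72) = 2.349238
regime bands: climb J<0.4551 | cruise [0.4551, 0.9103) | windmill J≥0.9103
J = 2.3492 → windmill

J = 2.3492, regime = windmill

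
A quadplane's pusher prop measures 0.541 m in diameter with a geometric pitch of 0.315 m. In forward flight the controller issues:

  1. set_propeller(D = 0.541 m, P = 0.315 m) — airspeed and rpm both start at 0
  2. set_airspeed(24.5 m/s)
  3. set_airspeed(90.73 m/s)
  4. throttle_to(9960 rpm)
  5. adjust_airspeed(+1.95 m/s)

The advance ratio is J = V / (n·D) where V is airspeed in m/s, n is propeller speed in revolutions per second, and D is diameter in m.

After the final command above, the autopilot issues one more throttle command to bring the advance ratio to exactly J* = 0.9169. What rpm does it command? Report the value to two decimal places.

set_propeller: D = 0.541 m, P = 0.315 m (p = P/D = 0.582255); state ← (V=0, rpm=0)
set_airspeed(24.5): V ← 24.5 m/s
set_airspeed(90.73): V ← 90.73 m/s
throttle_to(9960): rpm ← 9960
adjust_airspeed(+1.95): V ← 90.73 +1.95 = 92.68 m/s
final state: V = 92.68 m/s, rpm = 9960 → n = rpm/60 = 166.000000 rev/s
target J* = 0.9169; solve J* = V/(n·D) for n: n = V/(J*·D) = 92.68/(0.9169 × 0.541) = 186.838679 rev/s
rpm = 60·n = 11210.320720

rpm = 11210.32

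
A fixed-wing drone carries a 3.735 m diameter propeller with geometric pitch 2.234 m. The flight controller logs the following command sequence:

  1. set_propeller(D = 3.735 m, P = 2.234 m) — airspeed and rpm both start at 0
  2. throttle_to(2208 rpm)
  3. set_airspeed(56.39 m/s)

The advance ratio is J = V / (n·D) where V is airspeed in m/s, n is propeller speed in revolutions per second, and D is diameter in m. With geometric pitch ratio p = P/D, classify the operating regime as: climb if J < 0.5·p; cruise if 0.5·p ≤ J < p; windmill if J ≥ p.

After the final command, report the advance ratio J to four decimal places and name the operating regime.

J = 0.4103, regime = cruise

set_propeller: D = 3.735 m, P = 2.234 m (p = P/D = 0.598126); state ← (V=0, rpm=0)
throttle_to(2208): rpm ← 2208
set_airspeed(56.39): V ← 56.39 m/s
final state: V = 56.39 m/s, rpm = 2208 → n = rpm/60 = 36.800000 rev/s
J = V / (n·D) = 56.39 / (36.800000 × 3.735) = 0.410264
regime bands: climb J<0.2991 | cruise [0.2991, 0.5981) | windmill J≥0.5981
J = 0.4103 → cruise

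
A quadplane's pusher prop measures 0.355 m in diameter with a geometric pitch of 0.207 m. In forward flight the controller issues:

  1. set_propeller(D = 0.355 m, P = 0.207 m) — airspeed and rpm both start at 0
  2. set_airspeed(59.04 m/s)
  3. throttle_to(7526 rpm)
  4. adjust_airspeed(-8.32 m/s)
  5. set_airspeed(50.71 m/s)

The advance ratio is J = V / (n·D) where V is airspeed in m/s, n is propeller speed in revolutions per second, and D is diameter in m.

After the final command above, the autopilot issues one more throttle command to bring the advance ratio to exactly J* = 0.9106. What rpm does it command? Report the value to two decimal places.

set_propeller: D = 0.355 m, P = 0.207 m (p = P/D = 0.583099); state ← (V=0, rpm=0)
set_airspeed(59.04): V ← 59.04 m/s
throttle_to(7526): rpm ← 7526
adjust_airspeed(-8.32): V ← 59.04 -8.32 = 50.72 m/s
set_airspeed(50.71): V ← 50.71 m/s
final state: V = 50.71 m/s, rpm = 7526 → n = rpm/60 = 125.433333 rev/s
target J* = 0.9106; solve J* = V/(n·D) for n: n = V/(J*·D) = 50.71/(0.9106 × 0.355) = 156.869175 rev/s
rpm = 60·n = 9412.150478

rpm = 9412.15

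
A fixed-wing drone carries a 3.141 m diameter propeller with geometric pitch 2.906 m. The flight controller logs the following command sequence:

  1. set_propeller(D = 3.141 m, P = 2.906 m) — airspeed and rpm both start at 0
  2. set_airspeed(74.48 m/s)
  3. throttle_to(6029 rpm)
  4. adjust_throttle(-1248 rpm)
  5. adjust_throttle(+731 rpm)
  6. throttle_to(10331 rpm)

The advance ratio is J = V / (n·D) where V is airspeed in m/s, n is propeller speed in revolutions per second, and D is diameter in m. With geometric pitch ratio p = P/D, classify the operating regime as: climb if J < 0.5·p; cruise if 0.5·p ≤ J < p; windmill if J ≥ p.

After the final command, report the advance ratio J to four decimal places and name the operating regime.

set_propeller: D = 3.141 m, P = 2.906 m (p = P/D = 0.925183); state ← (V=0, rpm=0)
set_airspeed(74.48): V ← 74.48 m/s
throttle_to(6029): rpm ← 6029
adjust_throttle(-1248): rpm ← 6029 -1248 = 4781
adjust_throttle(+731): rpm ← 4781 +731 = 5512
throttle_to(10331): rpm ← 10331
final state: V = 74.48 m/s, rpm = 10331 → n = rpm/60 = 172.183333 rev/s
J = V / (n·D) = 74.48 / (172.183333 × 3.141) = 0.137715
regime bands: climb J<0.4626 | cruise [0.4626, 0.9252) | windmill J≥0.9252
J = 0.1377 → climb

J = 0.1377, regime = climb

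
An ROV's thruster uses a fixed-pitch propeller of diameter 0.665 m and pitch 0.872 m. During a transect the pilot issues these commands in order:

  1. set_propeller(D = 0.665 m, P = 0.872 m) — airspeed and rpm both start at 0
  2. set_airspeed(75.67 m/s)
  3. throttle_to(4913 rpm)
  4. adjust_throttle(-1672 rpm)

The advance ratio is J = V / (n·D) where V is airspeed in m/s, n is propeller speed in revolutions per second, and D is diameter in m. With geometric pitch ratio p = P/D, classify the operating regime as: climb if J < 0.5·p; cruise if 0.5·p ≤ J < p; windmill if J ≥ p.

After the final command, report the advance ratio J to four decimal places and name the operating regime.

set_propeller: D = 0.665 m, P = 0.872 m (p = P/D = 1.311278); state ← (V=0, rpm=0)
set_airspeed(75.67): V ← 75.67 m/s
throttle_to(4913): rpm ← 4913
adjust_throttle(-1672): rpm ← 4913 -1672 = 3241
final state: V = 75.67 m/s, rpm = 3241 → n = rpm/60 = 54.016667 rev/s
J = V / (n·D) = 75.67 / (54.016667 × 0.665) = 2.106562
regime bands: climb J<0.6556 | cruise [0.6556, 1.3113) | windmill J≥1.3113
J = 2.1066 → windmill

J = 2.1066, regime = windmill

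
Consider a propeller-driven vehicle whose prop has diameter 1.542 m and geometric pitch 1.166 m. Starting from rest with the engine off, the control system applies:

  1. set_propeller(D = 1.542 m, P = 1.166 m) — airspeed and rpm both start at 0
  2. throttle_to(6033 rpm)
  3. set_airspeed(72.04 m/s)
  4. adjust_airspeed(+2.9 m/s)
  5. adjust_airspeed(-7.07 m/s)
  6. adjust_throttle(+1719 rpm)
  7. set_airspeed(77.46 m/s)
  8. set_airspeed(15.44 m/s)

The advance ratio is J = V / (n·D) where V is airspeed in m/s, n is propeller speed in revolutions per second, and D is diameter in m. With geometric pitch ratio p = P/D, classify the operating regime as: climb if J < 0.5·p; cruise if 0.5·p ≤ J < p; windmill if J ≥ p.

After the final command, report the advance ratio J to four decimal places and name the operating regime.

J = 0.0775, regime = climb

set_propeller: D = 1.542 m, P = 1.166 m (p = P/D = 0.756161); state ← (V=0, rpm=0)
throttle_to(6033): rpm ← 6033
set_airspeed(72.04): V ← 72.04 m/s
adjust_airspeed(+2.9): V ← 72.04 +2.9 = 74.94 m/s
adjust_airspeed(-7.07): V ← 74.94 -7.07 = 67.87 m/s
adjust_throttle(+1719): rpm ← 6033 +1719 = 7752
set_airspeed(77.46): V ← 77.46 m/s
set_airspeed(15.44): V ← 15.44 m/s
final state: V = 15.44 m/s, rpm = 7752 → n = rpm/60 = 129.200000 rev/s
J = V / (n·D) = 15.44 / (129.200000 × 1.542) = 0.077500
regime bands: climb J<0.3781 | cruise [0.3781, 0.7562) | windmill J≥0.7562
J = 0.0775 → climb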